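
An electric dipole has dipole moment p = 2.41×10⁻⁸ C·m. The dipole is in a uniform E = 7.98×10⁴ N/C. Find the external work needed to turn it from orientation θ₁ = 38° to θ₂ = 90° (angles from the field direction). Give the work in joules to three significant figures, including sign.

W_ext = ΔU = U(θ₂) − U(θ₁) = −pE cosθ₂ − (−pE cosθ₁) = pE(cosθ₁ − cosθ₂).
W = (2.41×10⁻⁸)(7.98×10⁴)·(cos38° − cos90°) = (0.001923)·(+0.7880) = 0.001515 J.

W ≈ 0.00152 J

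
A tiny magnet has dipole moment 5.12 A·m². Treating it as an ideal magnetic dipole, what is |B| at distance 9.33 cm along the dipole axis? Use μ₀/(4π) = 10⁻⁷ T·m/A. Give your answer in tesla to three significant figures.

B ≈ 0.00126 T

On axis B = (μ₀/4π)·2m/r³.
B = 2·(10⁻⁷)·(5.12) / (0.0933)³ = 0.001261 T.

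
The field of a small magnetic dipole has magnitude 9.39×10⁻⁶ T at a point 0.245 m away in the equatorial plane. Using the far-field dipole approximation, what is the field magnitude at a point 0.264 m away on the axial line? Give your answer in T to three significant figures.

B ≈ 1.50×10⁻⁵ T

Dipole fields scale as 1/r³ in the far field.
The axial field is twice the equatorial field at the same r, so the geometry factor is 2/1.
B₂ = B₁ · (2/1) · (r₁/r₂)³ = 9.39×10⁻⁶ · 2 · (0.245/0.264)³.
(r₁/r₂)³ = (0.928)³ = 0.7993.
B₂ ≈ 1.501×10⁻⁵ T.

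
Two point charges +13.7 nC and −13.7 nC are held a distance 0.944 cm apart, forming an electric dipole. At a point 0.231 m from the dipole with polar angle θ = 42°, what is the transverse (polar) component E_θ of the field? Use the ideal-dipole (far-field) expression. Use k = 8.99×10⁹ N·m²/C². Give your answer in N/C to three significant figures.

Dipole moment p = qd = (1.37×10⁻⁸ C)(0.00944 m) = 1.293×10⁻¹⁰ C·m.
For a dipole, E_θ = (kp sinθ)/r³.
kp/r³ = (8.99×10⁹)(1.293×10⁻¹⁰)/(0.231)³ = 94.30 N/C.
E_θ = 94.30·sin42° = 63.10 N/C.

E_θ ≈ 63.1 N/C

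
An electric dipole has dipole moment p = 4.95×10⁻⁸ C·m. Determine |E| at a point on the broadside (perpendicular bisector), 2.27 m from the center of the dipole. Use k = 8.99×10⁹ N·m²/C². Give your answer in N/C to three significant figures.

On the perpendicular bisector E = kp/r³ (half the axial value at the same distance).
E = (8.99×10⁹)(4.95×10⁻⁸) / (2.27)³ = 38.04 N/C.

E ≈ 38.0 N/C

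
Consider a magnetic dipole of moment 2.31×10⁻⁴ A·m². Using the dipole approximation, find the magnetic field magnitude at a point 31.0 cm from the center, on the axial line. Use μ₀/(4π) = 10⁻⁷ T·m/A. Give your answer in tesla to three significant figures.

On axis B = (μ₀/4π)·2m/r³.
B = 2·(10⁻⁷)·(2.31×10⁻⁴) / (0.310)³ = 1.551×10⁻⁹ T.

B ≈ 1.55×10⁻⁹ T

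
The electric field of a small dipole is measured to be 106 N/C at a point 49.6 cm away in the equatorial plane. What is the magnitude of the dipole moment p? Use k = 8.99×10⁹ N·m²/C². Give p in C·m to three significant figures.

p ≈ 1.44×10⁻⁹ C·m

In the equatorial plane E = kp/r³, so p = Er³/(k).
p = (106)·(0.496)³ / (8.99×10⁹) = 1.439×10⁻⁹ C·m.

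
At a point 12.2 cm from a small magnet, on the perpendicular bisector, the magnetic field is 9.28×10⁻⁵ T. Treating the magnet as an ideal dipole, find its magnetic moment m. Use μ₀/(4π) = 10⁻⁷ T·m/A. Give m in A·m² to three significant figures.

In the equatorial plane B = (μ₀/4π)·m/r³, so m = Br³·4π/(μ₀).
m = (9.28×10⁻⁵)·(0.122)³ / (10⁻⁷) = 1.685 A·m².

m ≈ 1.69 A·m²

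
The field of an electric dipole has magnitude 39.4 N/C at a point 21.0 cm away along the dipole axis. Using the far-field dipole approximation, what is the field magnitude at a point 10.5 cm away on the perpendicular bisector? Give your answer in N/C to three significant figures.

E ≈ 158 N/C

Dipole fields scale as 1/r³ in the far field.
The axial field is twice the equatorial field at the same r, so the geometry factor is 1/2.
E₂ = E₁ · (1/2) · (r₁/r₂)³ = 39.4 · 0.5 · (21.0/10.5)³.
(r₁/r₂)³ = (2)³ = 8.
E₂ ≈ 157.6 N/C.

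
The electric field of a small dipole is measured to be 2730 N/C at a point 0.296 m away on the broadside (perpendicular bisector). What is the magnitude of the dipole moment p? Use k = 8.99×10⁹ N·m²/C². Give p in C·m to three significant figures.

p ≈ 7.88×10⁻⁹ C·m

In the equatorial plane E = kp/r³, so p = Er³/(k).
p = (2730)·(0.296)³ / (8.99×10⁹) = 7.875×10⁻⁹ C·m.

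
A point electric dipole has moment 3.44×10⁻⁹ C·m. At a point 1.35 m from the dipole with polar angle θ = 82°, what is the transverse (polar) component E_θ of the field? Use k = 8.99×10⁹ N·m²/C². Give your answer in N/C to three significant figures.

For a dipole, E_θ = (kp sinθ)/r³.
kp/r³ = (8.99×10⁹)(3.44×10⁻⁹)/(1.35)³ = 12.57 N/C.
E_θ = 12.57·sin82° = 12.45 N/C.

E_θ ≈ 12.4 N/C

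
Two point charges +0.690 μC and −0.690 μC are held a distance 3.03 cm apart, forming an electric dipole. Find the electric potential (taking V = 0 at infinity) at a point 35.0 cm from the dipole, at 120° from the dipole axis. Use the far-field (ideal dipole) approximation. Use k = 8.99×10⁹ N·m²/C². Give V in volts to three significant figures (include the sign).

Dipole moment p = qd = (6.90×10⁻⁷ C)(0.0303 m) = 2.091×10⁻⁸ C·m.
The dipole potential is V = kp cosθ / r².
V = (8.99×10⁹)(2.091×10⁻⁸)·cos120° / (0.350)² = -767.3 V.

V ≈ -767 V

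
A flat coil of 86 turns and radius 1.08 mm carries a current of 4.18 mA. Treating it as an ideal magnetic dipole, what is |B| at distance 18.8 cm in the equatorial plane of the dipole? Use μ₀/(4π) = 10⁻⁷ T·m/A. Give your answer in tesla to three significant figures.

B ≈ 1.98×10⁻¹¹ T

m = NIA = NIπa² = 86·(0.00418)·π·(0.00108)² = 1.317×10⁻⁶ A·m².
In the equatorial plane B = (μ₀/4π)·m/r³ (half the axial value).
B = (10⁻⁷)·(1.317×10⁻⁶) / (0.188)³ = 1.982×10⁻¹¹ T.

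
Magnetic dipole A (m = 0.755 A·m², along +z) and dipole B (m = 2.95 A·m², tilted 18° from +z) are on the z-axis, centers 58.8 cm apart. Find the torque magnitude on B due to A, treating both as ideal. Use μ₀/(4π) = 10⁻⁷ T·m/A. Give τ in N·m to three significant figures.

Dipole B is on the axis of dipole A, so B₁ there is axial: B₁ = (μ₀/4π)·2m₁/r³ along +z.
B₁ = 2(10⁻⁷)(0.755)/(0.588)³ = 7.428×10⁻⁷ T.
τ = m₂ B₁ sinθ.
τ = (2.95)(7.428×10⁻⁷)·sin18° = 6.771×10⁻⁷ N·m.

τ ≈ 6.77×10⁻⁷ N·m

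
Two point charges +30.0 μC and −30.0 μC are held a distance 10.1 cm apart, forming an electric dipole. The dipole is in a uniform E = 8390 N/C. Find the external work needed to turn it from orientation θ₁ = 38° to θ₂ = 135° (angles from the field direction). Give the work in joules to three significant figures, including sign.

W ≈ 0.0380 J

Dipole moment p = qd = (3.00×10⁻⁵ C)(0.101 m) = 3.03×10⁻⁶ C·m.
W_ext = ΔU = U(θ₂) − U(θ₁) = −pE cosθ₂ − (−pE cosθ₁) = pE(cosθ₁ − cosθ₂).
W = (3.03×10⁻⁶)(8390)·(cos38° − cos135°) = (0.02542)·(+1.4951) = 0.03801 J.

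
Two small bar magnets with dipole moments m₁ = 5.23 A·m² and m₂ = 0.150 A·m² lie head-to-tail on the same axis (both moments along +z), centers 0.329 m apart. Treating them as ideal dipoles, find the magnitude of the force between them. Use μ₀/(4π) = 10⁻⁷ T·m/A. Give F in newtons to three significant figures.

On-axis B of dipole 1: B = (μ₀/4π)·2m₁/r³. Force on dipole 2: F = m₂·dB/dr.
dB/dr = −(μ₀/4π)·6m₁/r⁴, so |F| = (μ₀/4π)·6m₁m₂/r⁴.
F = 6(10⁻⁷)(5.23)(0.150)/(0.329)⁴ = 4.018×10⁻⁵ N.

F ≈ 4.02×10⁻⁵ N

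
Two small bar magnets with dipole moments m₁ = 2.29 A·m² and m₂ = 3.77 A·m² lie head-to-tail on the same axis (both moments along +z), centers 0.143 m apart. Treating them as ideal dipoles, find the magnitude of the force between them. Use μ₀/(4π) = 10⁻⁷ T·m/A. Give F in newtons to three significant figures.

F ≈ 0.0124 N

On-axis B of dipole 1: B = (μ₀/4π)·2m₁/r³. Force on dipole 2: F = m₂·dB/dr.
dB/dr = −(μ₀/4π)·6m₁/r⁴, so |F| = (μ₀/4π)·6m₁m₂/r⁴.
F = 6(10⁻⁷)(2.29)(3.77)/(0.143)⁴ = 0.01239 N.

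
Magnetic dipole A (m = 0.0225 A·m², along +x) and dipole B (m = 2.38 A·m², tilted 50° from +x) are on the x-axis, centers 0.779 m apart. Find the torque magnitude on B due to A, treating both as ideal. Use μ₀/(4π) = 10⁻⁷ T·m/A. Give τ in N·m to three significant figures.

τ ≈ 1.74×10⁻⁸ N·m

Dipole B is on the axis of dipole A, so B₁ there is axial: B₁ = (μ₀/4π)·2m₁/r³ along +x.
B₁ = 2(10⁻⁷)(0.0225)/(0.779)³ = 9.519×10⁻⁹ T.
τ = m₂ B₁ sinθ.
τ = (2.38)(9.519×10⁻⁹)·sin50° = 1.736×10⁻⁸ N·m.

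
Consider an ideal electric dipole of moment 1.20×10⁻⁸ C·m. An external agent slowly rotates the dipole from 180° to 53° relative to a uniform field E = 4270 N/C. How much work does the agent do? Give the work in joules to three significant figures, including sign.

W_ext = ΔU = U(θ₂) − U(θ₁) = −pE cosθ₂ − (−pE cosθ₁) = pE(cosθ₁ − cosθ₂).
W = (1.20×10⁻⁸)(4270)·(cos180° − cos53°) = (5.124×10⁻⁵)·(-1.6018) = -8.208×10⁻⁵ J.

W ≈ -8.21×10⁻⁵ J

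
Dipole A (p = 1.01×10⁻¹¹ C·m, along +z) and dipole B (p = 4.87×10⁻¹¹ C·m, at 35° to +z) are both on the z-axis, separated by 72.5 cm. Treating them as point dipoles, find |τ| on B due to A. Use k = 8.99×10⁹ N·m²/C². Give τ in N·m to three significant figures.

τ ≈ 1.33×10⁻¹¹ N·m

The second dipole sits on the axis of the first, so the field there is axial: E₁ = 2kp₁/r³ along +z.
E₁ = 2(8.99×10⁹)(1.01×10⁻¹¹)/(0.725)³ = 0.4765 N/C.
Torque on the second dipole: τ = p₂ E₁ sinθ.
τ = (4.87×10⁻¹¹)(0.4765)·sin35° = 1.331×10⁻¹¹ N·m.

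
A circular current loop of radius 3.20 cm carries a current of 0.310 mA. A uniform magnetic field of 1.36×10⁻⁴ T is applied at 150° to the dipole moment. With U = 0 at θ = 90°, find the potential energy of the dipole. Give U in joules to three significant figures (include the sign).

U ≈ 1.17×10⁻¹⁰ J

Magnetic moment m = IA = Iπa² = (3.10×10⁻⁴)·π·(0.0320)² = 9.973×10⁻⁷ A·m².
U = −m·B = −mB cosθ.
U = −(9.973×10⁻⁷)(1.36×10⁻⁴)·cos150° = 1.175×10⁻¹⁰ J.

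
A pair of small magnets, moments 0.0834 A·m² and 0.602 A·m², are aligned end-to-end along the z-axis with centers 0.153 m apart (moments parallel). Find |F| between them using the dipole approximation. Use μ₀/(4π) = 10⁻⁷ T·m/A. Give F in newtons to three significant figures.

F ≈ 5.50×10⁻⁵ N

On-axis B of dipole 1: B = (μ₀/4π)·2m₁/r³. Force on dipole 2: F = m₂·dB/dr.
dB/dr = −(μ₀/4π)·6m₁/r⁴, so |F| = (μ₀/4π)·6m₁m₂/r⁴.
F = 6(10⁻⁷)(0.0834)(0.602)/(0.153)⁴ = 5.497×10⁻⁵ N.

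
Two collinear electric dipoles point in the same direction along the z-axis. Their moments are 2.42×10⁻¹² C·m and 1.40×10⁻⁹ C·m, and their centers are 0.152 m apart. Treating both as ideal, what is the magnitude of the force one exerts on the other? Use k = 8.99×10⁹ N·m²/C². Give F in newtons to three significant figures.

On-axis field of dipole 1 at distance r: E = 2kp₁/r³. Force on dipole 2 is F = p₂·dE/dr (gradient along axis).
dE/dr = −6kp₁/r⁴, so |F| = 6kp₁p₂/r⁴ (attractive for aligned moments).
F = 6(8.99×10⁹)(2.42×10⁻¹²)(1.40×10⁻⁹)/(0.152)⁴ = 3.424×10⁻⁷ N.

F ≈ 3.42×10⁻⁷ N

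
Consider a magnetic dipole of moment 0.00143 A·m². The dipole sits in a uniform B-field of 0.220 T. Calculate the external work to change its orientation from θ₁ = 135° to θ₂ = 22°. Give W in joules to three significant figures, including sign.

W_ext = ΔU = −mB cosθ₂ + mB cosθ₁ = mB(cosθ₁ − cosθ₂).
W = (0.00143)(0.220)·(cos135° − cos22°) = (3.146×10⁻⁴)·(-1.6343) = -5.141×10⁻⁴ J.

W ≈ -5.14×10⁻⁴ J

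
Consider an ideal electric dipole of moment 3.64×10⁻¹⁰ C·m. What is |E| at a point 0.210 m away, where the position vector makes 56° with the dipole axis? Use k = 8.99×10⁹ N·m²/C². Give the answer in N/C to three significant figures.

E ≈ 492 N/C

At angle θ the dipole field magnitude is E = (kp/r³)·√(1 + 3cos²θ).
kp/r³ = (8.99×10⁹)(3.64×10⁻¹⁰) / (0.210)³ = 353.3 N/C.
√(1 + 3cos²56°) = √(1 + 3·0.3127) = √1.9381 ≈ 1.3922.
E ≈ 353.3 × 1.392 = 491.9 N/C.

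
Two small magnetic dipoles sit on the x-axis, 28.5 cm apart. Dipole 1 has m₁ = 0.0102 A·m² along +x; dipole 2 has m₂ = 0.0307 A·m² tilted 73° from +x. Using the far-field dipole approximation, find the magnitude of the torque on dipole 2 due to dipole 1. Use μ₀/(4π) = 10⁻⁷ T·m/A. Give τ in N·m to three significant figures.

Dipole B is on the axis of dipole A, so B₁ there is axial: B₁ = (μ₀/4π)·2m₁/r³ along +x.
B₁ = 2(10⁻⁷)(0.0102)/(0.285)³ = 8.812×10⁻⁸ T.
τ = m₂ B₁ sinθ.
τ = (0.0307)(8.812×10⁻⁸)·sin73° = 2.587×10⁻⁹ N·m.

τ ≈ 2.59×10⁻⁹ N·m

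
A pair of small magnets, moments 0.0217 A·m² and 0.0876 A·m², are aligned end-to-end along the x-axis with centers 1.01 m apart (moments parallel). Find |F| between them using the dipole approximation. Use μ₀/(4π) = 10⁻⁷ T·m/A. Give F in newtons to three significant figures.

F ≈ 1.10×10⁻⁹ N

On-axis B of dipole 1: B = (μ₀/4π)·2m₁/r³. Force on dipole 2: F = m₂·dB/dr.
dB/dr = −(μ₀/4π)·6m₁/r⁴, so |F| = (μ₀/4π)·6m₁m₂/r⁴.
F = 6(10⁻⁷)(0.0217)(0.0876)/(1.01)⁴ = 1.096×10⁻⁹ N.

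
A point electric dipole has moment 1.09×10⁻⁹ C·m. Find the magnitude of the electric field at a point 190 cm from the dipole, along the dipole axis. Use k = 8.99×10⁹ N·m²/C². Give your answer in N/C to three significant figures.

On the dipole axis E = 2kp/r³.
E = 2·(8.99×10⁹)(1.09×10⁻⁹) / (1.90)³ = 2.857 N/C.

E ≈ 2.86 N/C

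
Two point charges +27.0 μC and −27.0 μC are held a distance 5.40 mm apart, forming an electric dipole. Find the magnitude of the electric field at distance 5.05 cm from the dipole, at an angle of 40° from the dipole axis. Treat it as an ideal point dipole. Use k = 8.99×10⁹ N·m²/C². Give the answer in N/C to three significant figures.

E ≈ 1.69×10⁷ N/C

Dipole moment p = qd = (2.70×10⁻⁵ C)(0.00540 m) = 1.458×10⁻⁷ C·m.
At angle θ the dipole field magnitude is E = (kp/r³)·√(1 + 3cos²θ).
kp/r³ = (8.99×10⁹)(1.458×10⁻⁷) / (0.0505)³ = 1.018×10⁷ N/C.
√(1 + 3cos²40°) = √(1 + 3·0.5868) = √2.7605 ≈ 1.6615.
E ≈ 1.018×10⁷ × 1.661 = 1.691×10⁷ N/C.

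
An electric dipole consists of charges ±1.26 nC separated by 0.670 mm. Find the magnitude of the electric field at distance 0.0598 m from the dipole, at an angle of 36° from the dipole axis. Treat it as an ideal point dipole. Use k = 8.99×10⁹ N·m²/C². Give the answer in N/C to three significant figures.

Dipole moment p = qd = (1.26×10⁻⁹ C)(6.70×10⁻⁴ m) = 8.442×10⁻¹³ C·m.
At angle θ the dipole field magnitude is E = (kp/r³)·√(1 + 3cos²θ).
kp/r³ = (8.99×10⁹)(8.442×10⁻¹³) / (0.0598)³ = 35.49 N/C.
√(1 + 3cos²36°) = √(1 + 3·0.6545) = √2.9635 ≈ 1.7215.
E ≈ 35.49 × 1.721 = 61.10 N/C.

E ≈ 61.1 N/C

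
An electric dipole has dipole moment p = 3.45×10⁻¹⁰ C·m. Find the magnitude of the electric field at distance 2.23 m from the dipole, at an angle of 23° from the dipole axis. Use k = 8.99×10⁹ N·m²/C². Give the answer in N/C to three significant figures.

E ≈ 0.526 N/C

At angle θ the dipole field magnitude is E = (kp/r³)·√(1 + 3cos²θ).
kp/r³ = (8.99×10⁹)(3.45×10⁻¹⁰) / (2.23)³ = 0.2797 N/C.
√(1 + 3cos²23°) = √(1 + 3·0.8473) = √3.5420 ≈ 1.8820.
E ≈ 0.2797 × 1.882 = 0.5264 N/C.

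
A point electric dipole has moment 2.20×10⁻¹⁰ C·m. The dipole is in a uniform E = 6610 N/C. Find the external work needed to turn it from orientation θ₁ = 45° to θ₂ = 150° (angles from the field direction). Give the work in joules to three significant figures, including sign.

W_ext = ΔU = U(θ₂) − U(θ₁) = −pE cosθ₂ − (−pE cosθ₁) = pE(cosθ₁ − cosθ₂).
W = (2.20×10⁻¹⁰)(6610)·(cos45° − cos150°) = (1.454×10⁻⁶)·(+1.5731) = 2.288×10⁻⁶ J.

W ≈ 2.29×10⁻⁶ J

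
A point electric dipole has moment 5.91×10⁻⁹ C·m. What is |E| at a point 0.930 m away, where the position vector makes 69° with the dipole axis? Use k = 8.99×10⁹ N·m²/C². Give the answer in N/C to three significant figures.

E ≈ 77.7 N/C

At angle θ the dipole field magnitude is E = (kp/r³)·√(1 + 3cos²θ).
kp/r³ = (8.99×10⁹)(5.91×10⁻⁹) / (0.930)³ = 66.05 N/C.
√(1 + 3cos²69°) = √(1 + 3·0.1284) = √1.3853 ≈ 1.1770.
E ≈ 66.05 × 1.177 = 77.74 N/C.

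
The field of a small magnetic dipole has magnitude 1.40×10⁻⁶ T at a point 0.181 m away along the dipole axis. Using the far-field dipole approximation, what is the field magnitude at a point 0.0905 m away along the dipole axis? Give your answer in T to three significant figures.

B ≈ 1.12×10⁻⁵ T

Dipole fields scale as 1/r³ in the far field; the geometry is the same at both points.
B₂ = B₁ · (r₁/r₂)³ = 1.40×10⁻⁶ · (0.181/0.0905)³.
(r₁/r₂)³ = (2)³ = 8.
B₂ ≈ 1.120×10⁻⁵ T.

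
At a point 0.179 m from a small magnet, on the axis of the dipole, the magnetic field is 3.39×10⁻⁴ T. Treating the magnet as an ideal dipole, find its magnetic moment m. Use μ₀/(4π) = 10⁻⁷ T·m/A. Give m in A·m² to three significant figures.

m ≈ 9.72 A·m²

On axis B = (μ₀/4π)·2m/r³, so m = Br³·4π/(μ₀·2).
m = (3.39×10⁻⁴)·(0.179)³ / (2·10⁻⁷) = 9.721 A·m².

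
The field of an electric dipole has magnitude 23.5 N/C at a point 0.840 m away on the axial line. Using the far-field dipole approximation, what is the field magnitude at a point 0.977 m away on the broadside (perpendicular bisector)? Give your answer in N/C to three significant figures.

E ≈ 7.47 N/C

Dipole fields scale as 1/r³ in the far field.
The axial field is twice the equatorial field at the same r, so the geometry factor is 1/2.
E₂ = E₁ · (1/2) · (r₁/r₂)³ = 23.5 · 0.5 · (0.840/0.977)³.
(r₁/r₂)³ = (0.8598)³ = 0.6356.
E₂ ≈ 7.468 N/C.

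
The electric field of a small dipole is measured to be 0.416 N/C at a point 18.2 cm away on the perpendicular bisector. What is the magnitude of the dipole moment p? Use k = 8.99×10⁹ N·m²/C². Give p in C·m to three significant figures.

p ≈ 2.79×10⁻¹³ C·m

In the equatorial plane E = kp/r³, so p = Er³/(k).
p = (0.416)·(0.182)³ / (8.99×10⁹) = 2.790×10⁻¹³ C·m.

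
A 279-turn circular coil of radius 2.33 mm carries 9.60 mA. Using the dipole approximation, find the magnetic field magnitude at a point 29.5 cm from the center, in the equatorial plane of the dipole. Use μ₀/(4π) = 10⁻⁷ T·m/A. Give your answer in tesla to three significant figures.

B ≈ 1.78×10⁻¹⁰ T

m = NIA = NIπa² = 279·(0.00960)·π·(0.00233)² = 4.568×10⁻⁵ A·m².
In the equatorial plane B = (μ₀/4π)·m/r³ (half the axial value).
B = (10⁻⁷)·(4.568×10⁻⁵) / (0.295)³ = 1.779×10⁻¹⁰ T.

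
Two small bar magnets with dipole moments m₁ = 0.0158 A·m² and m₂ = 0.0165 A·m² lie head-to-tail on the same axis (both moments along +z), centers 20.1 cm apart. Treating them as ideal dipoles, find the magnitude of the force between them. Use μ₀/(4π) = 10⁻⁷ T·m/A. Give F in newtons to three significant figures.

On-axis B of dipole 1: B = (μ₀/4π)·2m₁/r³. Force on dipole 2: F = m₂·dB/dr.
dB/dr = −(μ₀/4π)·6m₁/r⁴, so |F| = (μ₀/4π)·6m₁m₂/r⁴.
F = 6(10⁻⁷)(0.0158)(0.0165)/(0.201)⁴ = 9.583×10⁻⁸ N.

F ≈ 9.58×10⁻⁸ N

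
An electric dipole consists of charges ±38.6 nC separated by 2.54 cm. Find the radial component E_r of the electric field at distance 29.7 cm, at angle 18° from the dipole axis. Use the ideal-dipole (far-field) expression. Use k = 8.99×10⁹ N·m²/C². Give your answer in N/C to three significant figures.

Dipole moment p = qd = (3.86×10⁻⁸ C)(0.0254 m) = 9.804×10⁻¹⁰ C·m.
For a dipole, E_r = (2kp cosθ)/r³.
kp/r³ = (8.99×10⁹)(9.804×10⁻¹⁰)/(0.297)³ = 336.4 N/C.
E_r = 2·336.4·cos18° = 639.9 N/C.

E_r ≈ 640 N/C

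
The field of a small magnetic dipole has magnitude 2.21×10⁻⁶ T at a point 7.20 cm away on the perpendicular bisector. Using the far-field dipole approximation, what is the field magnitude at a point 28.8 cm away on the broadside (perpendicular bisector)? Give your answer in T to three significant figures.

B ≈ 3.45×10⁻⁸ T

Dipole fields scale as 1/r³ in the far field; the geometry is the same at both points.
B₂ = B₁ · (r₁/r₂)³ = 2.21×10⁻⁶ · (7.20/28.8)³.
(r₁/r₂)³ = (0.25)³ = 0.01562.
B₂ ≈ 3.453×10⁻⁸ T.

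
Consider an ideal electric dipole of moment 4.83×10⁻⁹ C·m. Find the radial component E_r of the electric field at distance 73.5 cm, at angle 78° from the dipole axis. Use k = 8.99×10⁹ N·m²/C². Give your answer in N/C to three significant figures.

E_r ≈ 45.5 N/C

For a dipole, E_r = (2kp cosθ)/r³.
kp/r³ = (8.99×10⁹)(4.83×10⁻⁹)/(0.735)³ = 109.4 N/C.
E_r = 2·109.4·cos78° = 45.47 N/C.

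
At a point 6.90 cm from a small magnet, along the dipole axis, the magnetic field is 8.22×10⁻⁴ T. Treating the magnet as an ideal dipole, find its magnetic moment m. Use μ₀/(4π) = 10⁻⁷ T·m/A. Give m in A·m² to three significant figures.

m ≈ 1.35 A·m²

On axis B = (μ₀/4π)·2m/r³, so m = Br³·4π/(μ₀·2).
m = (8.22×10⁻⁴)·(0.0690)³ / (2·10⁻⁷) = 1.350 A·m².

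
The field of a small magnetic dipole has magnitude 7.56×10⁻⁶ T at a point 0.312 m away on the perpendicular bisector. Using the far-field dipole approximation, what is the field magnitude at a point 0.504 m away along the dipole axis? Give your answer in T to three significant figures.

Dipole fields scale as 1/r³ in the far field.
The axial field is twice the equatorial field at the same r, so the geometry factor is 2/1.
B₂ = B₁ · (2/1) · (r₁/r₂)³ = 7.56×10⁻⁶ · 2 · (0.312/0.504)³.
(r₁/r₂)³ = (0.619)³ = 0.2372.
B₂ ≈ 3.587×10⁻⁶ T.

B ≈ 3.59×10⁻⁶ T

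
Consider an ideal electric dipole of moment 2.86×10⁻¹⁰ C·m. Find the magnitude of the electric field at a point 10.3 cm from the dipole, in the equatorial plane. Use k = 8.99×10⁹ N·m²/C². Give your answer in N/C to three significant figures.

E ≈ 2350 N/C

In the equatorial plane E = kp/r³.
E = (8.99×10⁹)(2.86×10⁻¹⁰) / (0.103)³ = 2353 N/C.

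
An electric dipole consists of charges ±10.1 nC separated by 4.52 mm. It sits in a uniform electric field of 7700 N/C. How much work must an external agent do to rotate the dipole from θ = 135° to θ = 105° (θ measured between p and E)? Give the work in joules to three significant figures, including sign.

Dipole moment p = qd = (1.01×10⁻⁸ C)(0.00452 m) = 4.565×10⁻¹¹ C·m.
W_ext = ΔU = U(θ₂) − U(θ₁) = −pE cosθ₂ − (−pE cosθ₁) = pE(cosθ₁ − cosθ₂).
W = (4.565×10⁻¹¹)(7700)·(cos135° − cos105°) = (3.515×10⁻⁷)·(-0.4483) = -1.576×10⁻⁷ J.

W ≈ -1.58×10⁻⁷ J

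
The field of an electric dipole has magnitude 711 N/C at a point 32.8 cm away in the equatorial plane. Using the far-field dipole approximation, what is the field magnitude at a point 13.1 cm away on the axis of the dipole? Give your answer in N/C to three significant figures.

Dipole fields scale as 1/r³ in the far field.
The axial field is twice the equatorial field at the same r, so the geometry factor is 2/1.
E₂ = E₁ · (2/1) · (r₁/r₂)³ = 711 · 2 · (32.8/13.1)³.
(r₁/r₂)³ = (2.504)³ = 15.7.
E₂ ≈ 2.232×10⁴ N/C.

E ≈ 2.23×10⁴ N/C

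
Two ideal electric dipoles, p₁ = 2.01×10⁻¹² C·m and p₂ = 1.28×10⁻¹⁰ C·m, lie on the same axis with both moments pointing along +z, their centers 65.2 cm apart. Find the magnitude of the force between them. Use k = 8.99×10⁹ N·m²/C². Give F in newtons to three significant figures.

F ≈ 7.68×10⁻¹¹ N

On-axis field of dipole 1 at distance r: E = 2kp₁/r³. Force on dipole 2 is F = p₂·dE/dr (gradient along axis).
dE/dr = −6kp₁/r⁴, so |F| = 6kp₁p₂/r⁴ (attractive for aligned moments).
F = 6(8.99×10⁹)(2.01×10⁻¹²)(1.28×10⁻¹⁰)/(0.652)⁴ = 7.679×10⁻¹¹ N.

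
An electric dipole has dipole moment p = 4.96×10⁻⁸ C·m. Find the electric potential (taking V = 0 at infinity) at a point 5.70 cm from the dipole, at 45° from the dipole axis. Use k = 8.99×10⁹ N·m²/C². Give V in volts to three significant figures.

V ≈ 9.70×10⁴ V

The dipole potential is V = kp cosθ / r².
V = (8.99×10⁹)(4.96×10⁻⁸)·cos45° / (0.0570)² = 9.705×10⁴ V.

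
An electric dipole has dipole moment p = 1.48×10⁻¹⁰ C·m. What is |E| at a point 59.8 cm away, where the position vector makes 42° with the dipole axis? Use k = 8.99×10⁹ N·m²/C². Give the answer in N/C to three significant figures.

At angle θ the dipole field magnitude is E = (kp/r³)·√(1 + 3cos²θ).
kp/r³ = (8.99×10⁹)(1.48×10⁻¹⁰) / (0.598)³ = 6.222 N/C.
√(1 + 3cos²42°) = √(1 + 3·0.5523) = √2.6568 ≈ 1.6300.
E ≈ 6.222 × 1.630 = 10.14 N/C.

E ≈ 10.1 N/C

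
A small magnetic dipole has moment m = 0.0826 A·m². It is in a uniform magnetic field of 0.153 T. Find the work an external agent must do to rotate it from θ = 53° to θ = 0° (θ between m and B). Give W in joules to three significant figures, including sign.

W_ext = ΔU = −mB cosθ₂ + mB cosθ₁ = mB(cosθ₁ − cosθ₂).
W = (0.0826)(0.153)·(cos53° − cos0°) = (0.01264)·(-0.3982) = -0.005032 J.

W ≈ -0.00503 J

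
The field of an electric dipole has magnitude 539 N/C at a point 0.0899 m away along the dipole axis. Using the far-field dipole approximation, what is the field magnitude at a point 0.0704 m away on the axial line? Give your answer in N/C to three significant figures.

E ≈ 1120 N/C

Dipole fields scale as 1/r³ in the far field; the geometry is the same at both points.
E₂ = E₁ · (r₁/r₂)³ = 539 · (0.0899/0.0704)³.
(r₁/r₂)³ = (1.277)³ = 2.082.
E₂ ≈ 1122 N/C.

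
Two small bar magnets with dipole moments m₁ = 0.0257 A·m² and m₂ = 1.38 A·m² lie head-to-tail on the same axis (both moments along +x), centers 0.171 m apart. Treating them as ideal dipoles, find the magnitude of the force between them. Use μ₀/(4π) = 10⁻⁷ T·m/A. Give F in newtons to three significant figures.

F ≈ 2.49×10⁻⁵ N

On-axis B of dipole 1: B = (μ₀/4π)·2m₁/r³. Force on dipole 2: F = m₂·dB/dr.
dB/dr = −(μ₀/4π)·6m₁/r⁴, so |F| = (μ₀/4π)·6m₁m₂/r⁴.
F = 6(10⁻⁷)(0.0257)(1.38)/(0.171)⁴ = 2.489×10⁻⁵ N.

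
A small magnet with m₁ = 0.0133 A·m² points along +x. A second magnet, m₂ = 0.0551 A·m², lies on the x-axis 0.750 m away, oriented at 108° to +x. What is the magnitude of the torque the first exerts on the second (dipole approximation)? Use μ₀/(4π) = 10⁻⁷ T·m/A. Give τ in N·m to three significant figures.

Dipole B is on the axis of dipole A, so B₁ there is axial: B₁ = (μ₀/4π)·2m₁/r³ along +x.
B₁ = 2(10⁻⁷)(0.0133)/(0.750)³ = 6.305×10⁻⁹ T.
τ = m₂ B₁ sinθ.
τ = (0.0551)(6.305×10⁻⁹)·sin108° = 3.304×10⁻¹⁰ N·m.

τ ≈ 3.30×10⁻¹⁰ N·m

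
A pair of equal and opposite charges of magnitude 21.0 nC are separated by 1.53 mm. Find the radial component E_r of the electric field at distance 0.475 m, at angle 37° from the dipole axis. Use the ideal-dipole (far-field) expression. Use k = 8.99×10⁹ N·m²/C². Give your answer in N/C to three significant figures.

Dipole moment p = qd = (2.10×10⁻⁸ C)(0.00153 m) = 3.213×10⁻¹¹ C·m.
For a dipole, E_r = (2kp cosθ)/r³.
kp/r³ = (8.99×10⁹)(3.213×10⁻¹¹)/(0.475)³ = 2.695 N/C.
E_r = 2·2.695·cos37° = 4.305 N/C.

E_r ≈ 4.30 N/C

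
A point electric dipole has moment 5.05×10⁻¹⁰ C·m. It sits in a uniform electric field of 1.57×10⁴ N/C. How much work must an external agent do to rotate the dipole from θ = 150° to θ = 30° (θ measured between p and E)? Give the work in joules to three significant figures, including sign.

W ≈ -1.37×10⁻⁵ J

W_ext = ΔU = U(θ₂) − U(θ₁) = −pE cosθ₂ − (−pE cosθ₁) = pE(cosθ₁ − cosθ₂).
W = (5.05×10⁻¹⁰)(1.57×10⁴)·(cos150° − cos30°) = (7.928×10⁻⁶)·(-1.7321) = -1.373×10⁻⁵ J.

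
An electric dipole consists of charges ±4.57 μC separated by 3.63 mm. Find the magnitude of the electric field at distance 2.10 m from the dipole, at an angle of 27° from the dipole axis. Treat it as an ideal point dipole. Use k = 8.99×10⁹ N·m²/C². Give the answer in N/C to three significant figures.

Dipole moment p = qd = (4.57×10⁻⁶ C)(0.00363 m) = 1.659×10⁻⁸ C·m.
At angle θ the dipole field magnitude is E = (kp/r³)·√(1 + 3cos²θ).
kp/r³ = (8.99×10⁹)(1.659×10⁻⁸) / (2.10)³ = 16.10 N/C.
√(1 + 3cos²27°) = √(1 + 3·0.7939) = √3.3817 ≈ 1.8389.
E ≈ 16.10 × 1.839 = 29.62 N/C.

E ≈ 29.6 N/C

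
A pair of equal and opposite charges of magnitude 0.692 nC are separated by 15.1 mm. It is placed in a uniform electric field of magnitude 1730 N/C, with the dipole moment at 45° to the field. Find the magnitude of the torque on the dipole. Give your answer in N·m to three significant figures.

Dipole moment p = qd = (6.92×10⁻¹⁰ C)(0.0151 m) = 1.045×10⁻¹¹ C·m.
Torque on an electric dipole: τ = pE sinθ.
τ = (1.045×10⁻¹¹)(1730)·sin45° = 1.278×10⁻⁸ N·m.

τ ≈ 1.28×10⁻⁸ N·m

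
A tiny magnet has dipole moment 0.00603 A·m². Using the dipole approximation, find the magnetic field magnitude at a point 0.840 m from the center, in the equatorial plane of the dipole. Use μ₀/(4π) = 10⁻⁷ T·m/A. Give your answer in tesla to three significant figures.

In the equatorial plane B = (μ₀/4π)·m/r³ (half the axial value).
B = (10⁻⁷)·(0.00603) / (0.840)³ = 1.017×10⁻⁹ T.

B ≈ 1.02×10⁻⁹ T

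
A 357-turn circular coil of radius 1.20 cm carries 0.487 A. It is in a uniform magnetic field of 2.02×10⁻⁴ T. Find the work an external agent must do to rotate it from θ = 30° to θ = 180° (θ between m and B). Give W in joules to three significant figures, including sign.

m = NIA = NIπa² = 357·(0.487)·π·(0.0120)² = 0.07865 A·m².
W_ext = ΔU = −mB cosθ₂ + mB cosθ₁ = mB(cosθ₁ − cosθ₂).
W = (0.07865)(2.02×10⁻⁴)·(cos30° − cos180°) = (1.589×10⁻⁵)·(+1.8660) = 2.965×10⁻⁵ J.

W ≈ 2.96×10⁻⁵ J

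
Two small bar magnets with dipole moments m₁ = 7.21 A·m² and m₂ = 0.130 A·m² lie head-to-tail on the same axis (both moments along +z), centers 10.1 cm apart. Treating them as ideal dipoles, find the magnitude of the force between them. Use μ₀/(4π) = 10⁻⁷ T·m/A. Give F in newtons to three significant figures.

F ≈ 0.00540 N

On-axis B of dipole 1: B = (μ₀/4π)·2m₁/r³. Force on dipole 2: F = m₂·dB/dr.
dB/dr = −(μ₀/4π)·6m₁/r⁴, so |F| = (μ₀/4π)·6m₁m₂/r⁴.
F = 6(10⁻⁷)(7.21)(0.130)/(0.101)⁴ = 0.005404 N.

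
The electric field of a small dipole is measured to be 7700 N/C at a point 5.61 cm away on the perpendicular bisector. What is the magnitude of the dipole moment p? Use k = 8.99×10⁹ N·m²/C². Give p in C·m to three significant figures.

p ≈ 1.51×10⁻¹⁰ C·m

In the equatorial plane E = kp/r³, so p = Er³/(k).
p = (7700)·(0.0561)³ / (8.99×10⁹) = 1.512×10⁻¹⁰ C·m.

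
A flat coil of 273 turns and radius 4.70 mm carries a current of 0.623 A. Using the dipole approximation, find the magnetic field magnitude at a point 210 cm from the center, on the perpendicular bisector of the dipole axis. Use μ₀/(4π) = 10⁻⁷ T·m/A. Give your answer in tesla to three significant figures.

m = NIA = NIπa² = 273·(0.623)·π·(0.00470)² = 0.0118 A·m².
In the equatorial plane B = (μ₀/4π)·m/r³ (half the axial value).
B = (10⁻⁷)·(0.0118) / (2.10)³ = 1.274×10⁻¹⁰ T.

B ≈ 1.27×10⁻¹⁰ T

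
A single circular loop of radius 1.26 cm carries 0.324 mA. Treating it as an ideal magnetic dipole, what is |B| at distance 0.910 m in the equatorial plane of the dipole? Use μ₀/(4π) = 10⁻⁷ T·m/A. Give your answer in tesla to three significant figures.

Magnetic moment m = IA = Iπa² = (3.24×10⁻⁴)·π·(0.0126)² = 1.616×10⁻⁷ A·m².
In the equatorial plane B = (μ₀/4π)·m/r³ (half the axial value).
B = (10⁻⁷)·(1.616×10⁻⁷) / (0.910)³ = 2.144×10⁻¹⁴ T.

B ≈ 2.14×10⁻¹⁴ T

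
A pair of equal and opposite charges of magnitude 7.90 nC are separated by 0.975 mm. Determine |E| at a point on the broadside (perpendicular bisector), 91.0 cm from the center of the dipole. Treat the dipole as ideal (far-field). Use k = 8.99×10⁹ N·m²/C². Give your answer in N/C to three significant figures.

Dipole moment p = qd = (7.90×10⁻⁹ C)(9.75×10⁻⁴ m) = 7.703×10⁻¹² C·m.
On the perpendicular bisector E = kp/r³ (half the axial value at the same distance).
E = (8.99×10⁹)(7.703×10⁻¹²) / (0.910)³ = 0.09190 N/C.

E ≈ 0.0919 N/C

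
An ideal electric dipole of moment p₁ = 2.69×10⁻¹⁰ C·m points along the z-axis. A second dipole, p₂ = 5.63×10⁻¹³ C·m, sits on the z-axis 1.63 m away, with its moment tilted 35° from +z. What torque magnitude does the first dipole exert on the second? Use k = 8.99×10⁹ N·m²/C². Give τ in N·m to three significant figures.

The second dipole sits on the axis of the first, so the field there is axial: E₁ = 2kp₁/r³ along +z.
E₁ = 2(8.99×10⁹)(2.69×10⁻¹⁰)/(1.63)³ = 1.117 N/C.
Torque on the second dipole: τ = p₂ E₁ sinθ.
τ = (5.63×10⁻¹³)(1.117)·sin35° = 3.606×10⁻¹³ N·m.

τ ≈ 3.61×10⁻¹³ N·m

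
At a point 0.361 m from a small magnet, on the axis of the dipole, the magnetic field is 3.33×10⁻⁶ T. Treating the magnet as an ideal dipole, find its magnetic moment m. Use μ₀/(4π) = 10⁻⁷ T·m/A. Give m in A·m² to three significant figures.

On axis B = (μ₀/4π)·2m/r³, so m = Br³·4π/(μ₀·2).
m = (3.33×10⁻⁶)·(0.361)³ / (2·10⁻⁷) = 0.7833 A·m².

m ≈ 0.783 A·m²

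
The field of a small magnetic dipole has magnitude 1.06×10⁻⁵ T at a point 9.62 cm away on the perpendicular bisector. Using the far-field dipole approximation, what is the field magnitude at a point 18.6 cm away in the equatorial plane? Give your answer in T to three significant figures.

B ≈ 1.47×10⁻⁶ T

Dipole fields scale as 1/r³ in the far field; the geometry is the same at both points.
B₂ = B₁ · (r₁/r₂)³ = 1.06×10⁻⁵ · (9.62/18.6)³.
(r₁/r₂)³ = (0.5172)³ = 0.1384.
B₂ ≈ 1.467×10⁻⁶ T.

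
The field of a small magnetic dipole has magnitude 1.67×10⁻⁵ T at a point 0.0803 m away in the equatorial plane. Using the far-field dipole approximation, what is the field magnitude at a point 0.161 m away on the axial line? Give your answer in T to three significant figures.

Dipole fields scale as 1/r³ in the far field.
The axial field is twice the equatorial field at the same r, so the geometry factor is 2/1.
B₂ = B₁ · (2/1) · (r₁/r₂)³ = 1.67×10⁻⁵ · 2 · (0.0803/0.161)³.
(r₁/r₂)³ = (0.4988)³ = 0.1241.
B₂ ≈ 4.144×10⁻⁶ T.

B ≈ 4.14×10⁻⁶ T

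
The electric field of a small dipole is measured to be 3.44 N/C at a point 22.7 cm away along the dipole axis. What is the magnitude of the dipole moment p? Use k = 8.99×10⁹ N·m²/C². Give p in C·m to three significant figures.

p ≈ 2.24×10⁻¹² C·m

On axis E = 2kp/r³, so p = Er³/(2k).
p = (3.44)·(0.227)³ / (2·8.99×10⁹) = 2.238×10⁻¹² C·m.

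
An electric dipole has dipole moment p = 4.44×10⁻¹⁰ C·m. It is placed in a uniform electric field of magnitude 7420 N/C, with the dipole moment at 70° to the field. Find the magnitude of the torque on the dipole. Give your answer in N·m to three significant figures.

Torque on an electric dipole: τ = pE sinθ.
τ = (4.44×10⁻¹⁰)(7420)·sin70° = 3.096×10⁻⁶ N·m.

τ ≈ 3.10×10⁻⁶ N·m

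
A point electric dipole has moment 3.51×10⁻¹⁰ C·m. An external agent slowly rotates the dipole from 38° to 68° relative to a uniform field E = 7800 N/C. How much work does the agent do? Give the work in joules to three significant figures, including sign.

W_ext = ΔU = U(θ₂) − U(θ₁) = −pE cosθ₂ − (−pE cosθ₁) = pE(cosθ₁ − cosθ₂).
W = (3.51×10⁻¹⁰)(7800)·(cos38° − cos68°) = (2.738×10⁻⁶)·(+0.4134) = 1.132×10⁻⁶ J.

W ≈ 1.13×10⁻⁶ J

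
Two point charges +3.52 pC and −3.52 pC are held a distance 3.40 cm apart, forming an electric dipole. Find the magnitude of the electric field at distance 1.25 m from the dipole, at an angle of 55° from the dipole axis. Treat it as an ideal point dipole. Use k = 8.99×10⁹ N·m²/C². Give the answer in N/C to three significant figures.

Dipole moment p = qd = (3.52×10⁻¹² C)(0.0340 m) = 1.197×10⁻¹³ C·m.
At angle θ the dipole field magnitude is E = (kp/r³)·√(1 + 3cos²θ).
kp/r³ = (8.99×10⁹)(1.197×10⁻¹³) / (1.25)³ = 5.510×10⁻⁴ N/C.
√(1 + 3cos²55°) = √(1 + 3·0.3290) = √1.9870 ≈ 1.4096.
E ≈ 5.510×10⁻⁴ × 1.410 = 7.766×10⁻⁴ N/C.

E ≈ 7.77×10⁻⁴ N/C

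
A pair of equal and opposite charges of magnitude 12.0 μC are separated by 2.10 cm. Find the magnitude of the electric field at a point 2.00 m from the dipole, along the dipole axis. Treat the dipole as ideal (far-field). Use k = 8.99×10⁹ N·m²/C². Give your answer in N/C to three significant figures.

Dipole moment p = qd = (1.20×10⁻⁵ C)(0.0210 m) = 2.52×10⁻⁷ C·m.
On the dipole axis E = 2kp/r³.
E = 2·(8.99×10⁹)(2.52×10⁻⁷) / (2.00)³ = 566.4 N/C.

E ≈ 566 N/C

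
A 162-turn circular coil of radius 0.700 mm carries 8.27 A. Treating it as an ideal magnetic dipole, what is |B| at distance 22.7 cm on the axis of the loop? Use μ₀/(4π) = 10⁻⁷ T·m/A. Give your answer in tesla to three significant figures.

B ≈ 3.53×10⁻⁸ T

m = NIA = NIπa² = 162·(8.27)·π·(7.00×10⁻⁴)² = 0.002062 A·m².
On axis B = (μ₀/4π)·2m/r³.
B = 2·(10⁻⁷)·(0.002062) / (0.227)³ = 3.526×10⁻⁸ T.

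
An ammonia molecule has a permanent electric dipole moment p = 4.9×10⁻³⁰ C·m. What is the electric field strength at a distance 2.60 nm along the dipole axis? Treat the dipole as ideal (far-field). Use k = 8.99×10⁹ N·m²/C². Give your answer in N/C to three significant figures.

On the dipole axis E = 2kp/r³.
E = 2·(8.99×10⁹)(4.90×10⁻³⁰) / (2.60×10⁻⁹)³ = 5.013×10⁶ N/C.

E ≈ 5.01×10⁶ N/C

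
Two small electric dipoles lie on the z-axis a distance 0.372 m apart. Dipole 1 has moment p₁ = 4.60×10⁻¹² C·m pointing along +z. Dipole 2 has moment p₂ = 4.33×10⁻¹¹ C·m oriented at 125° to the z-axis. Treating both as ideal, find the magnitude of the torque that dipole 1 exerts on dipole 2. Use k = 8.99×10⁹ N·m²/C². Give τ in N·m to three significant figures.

τ ≈ 5.70×10⁻¹¹ N·m

The second dipole sits on the axis of the first, so the field there is axial: E₁ = 2kp₁/r³ along +z.
E₁ = 2(8.99×10⁹)(4.60×10⁻¹²)/(0.372)³ = 1.607 N/C.
Torque on the second dipole: τ = p₂ E₁ sinθ.
τ = (4.33×10⁻¹¹)(1.607)·sin125° = 5.699×10⁻¹¹ N·m.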